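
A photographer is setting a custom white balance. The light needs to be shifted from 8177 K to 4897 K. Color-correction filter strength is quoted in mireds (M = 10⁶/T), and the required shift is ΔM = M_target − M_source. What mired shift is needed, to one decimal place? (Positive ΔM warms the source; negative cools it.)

M_source = 10⁶/8177 = 122.294; M_target = 10⁶/4897 = 204.207.
ΔM = 204.207 − 122.294 = 81.912 → +81.9 mireds, a warming shift.

+81.9 mireds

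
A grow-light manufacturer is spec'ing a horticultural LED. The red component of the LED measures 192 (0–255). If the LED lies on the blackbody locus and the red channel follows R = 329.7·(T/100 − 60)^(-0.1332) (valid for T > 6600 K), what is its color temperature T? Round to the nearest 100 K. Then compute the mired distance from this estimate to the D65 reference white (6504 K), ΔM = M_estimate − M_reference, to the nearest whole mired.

-69 mireds

(t − 60)^(-0.1332) = 192/329.7 = 0.58235.
t − 60 = 0.58235^(1/-0.1332) = 0.58235^(-7.508) = 57.929, so t = 117.929.
T = 100·t = 11793 K → 11800 K to the nearest 100 K.
M_estimate = 10⁶/11800 = 84.75; M_reference = 10⁶/6504 = 153.75.
ΔM = 84.75 − 153.75 = -69.01 → -69 mireds.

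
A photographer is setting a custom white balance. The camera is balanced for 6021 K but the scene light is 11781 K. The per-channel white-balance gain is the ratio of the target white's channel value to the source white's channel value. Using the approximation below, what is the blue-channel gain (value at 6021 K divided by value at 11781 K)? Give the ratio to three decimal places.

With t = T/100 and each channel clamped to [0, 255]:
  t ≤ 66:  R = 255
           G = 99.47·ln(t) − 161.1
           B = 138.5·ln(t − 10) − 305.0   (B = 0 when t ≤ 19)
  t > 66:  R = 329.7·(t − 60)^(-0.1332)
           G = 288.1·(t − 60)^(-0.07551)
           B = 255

At 11781 K (t = 117.81):
  B = 255 by definition for t > 66.
At 6021 K (t = 60.21):
  B = 138.5·ln(60.21 − 10) − 305.0 = 138.5·ln 50.21 − 305.0 = 138.5·3.9162 − 305.0 = 237.396.
Gain = 237.396 / 255.000 = 0.9310 → 0.931.

0.931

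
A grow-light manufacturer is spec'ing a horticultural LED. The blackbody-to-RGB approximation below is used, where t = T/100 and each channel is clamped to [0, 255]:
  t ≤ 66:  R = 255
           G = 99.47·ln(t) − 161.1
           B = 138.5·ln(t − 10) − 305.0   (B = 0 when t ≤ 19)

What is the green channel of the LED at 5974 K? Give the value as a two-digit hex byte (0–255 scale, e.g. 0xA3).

0xF6

t = 5974/100 = 59.74; the t ≤ 66 branch applies.
G = 99.47·ln 59.74 − 161.1 = 99.47·4.0900 − 161.1 = 245.732.
Rounded: 246; in hex, 0xF6.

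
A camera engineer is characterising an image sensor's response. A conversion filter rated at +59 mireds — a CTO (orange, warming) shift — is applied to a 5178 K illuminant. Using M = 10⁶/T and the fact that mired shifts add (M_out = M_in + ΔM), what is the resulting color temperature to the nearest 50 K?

3950 K

M_in = 10⁶/5178 = 193.12 mireds.
M_out = 193.12 + (+59) = 252.12 mireds.
T_out = 10⁶/252.12 = 3966.3 K → 3950 K.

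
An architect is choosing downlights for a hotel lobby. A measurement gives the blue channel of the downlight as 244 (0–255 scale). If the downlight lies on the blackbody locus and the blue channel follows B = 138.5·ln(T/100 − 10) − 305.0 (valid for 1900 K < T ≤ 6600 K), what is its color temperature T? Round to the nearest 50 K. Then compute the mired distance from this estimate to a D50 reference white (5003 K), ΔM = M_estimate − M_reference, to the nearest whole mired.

ln(t − 10) = (244 + 305.0) / 138.5 = 3.9639.
t − 10 = e^3.9639 = 52.662, so t = 62.662.
T = 100·t = 6266 K → 6250 K to the nearest 50 K.
M_estimate = 10⁶/6250 = 160.00; M_reference = 10⁶/5003 = 199.88.
ΔM = 160.00 − 199.88 = -39.88 → -40 mireds.

-40 mireds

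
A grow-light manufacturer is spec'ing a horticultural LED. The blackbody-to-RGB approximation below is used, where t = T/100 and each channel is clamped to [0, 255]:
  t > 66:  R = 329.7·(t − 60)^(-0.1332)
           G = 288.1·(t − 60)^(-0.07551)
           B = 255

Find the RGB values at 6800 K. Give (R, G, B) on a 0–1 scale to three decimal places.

(0.980, 0.966, 1.000)

t = 6800/100 = 68; the t > 66 branch applies.
R = 329.7·(68 − 60)^(-0.1332) = 329.7·8^(-0.1332) = 329.7·0.75807 = 249.935.
G = 288.1·(68 − 60)^(-0.07551) = 288.1·8^(-0.07551) = 288.1·0.85469 = 246.236.
B = 255 by definition for t > 66.
Dividing each by 255: (0.9801, 0.9656, 1.0000) → (0.980, 0.966, 1.000).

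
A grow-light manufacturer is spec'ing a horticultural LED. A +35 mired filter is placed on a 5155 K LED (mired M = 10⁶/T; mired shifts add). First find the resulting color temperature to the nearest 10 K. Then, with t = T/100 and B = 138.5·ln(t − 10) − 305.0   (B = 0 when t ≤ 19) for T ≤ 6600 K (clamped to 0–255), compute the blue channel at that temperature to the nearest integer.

182

M_in = 10⁶/5155 = 193.99; M_out = 193.99 + (+35) = 228.99.
T_out = 10⁶/228.99 = 4367.1 K → 4370 K; t = 43.7.
B = 138.5·ln(43.7 − 10) − 305.0 = 138.5·ln 33.7 − 305.0 = 138.5·3.5175 − 305.0 = 182.173.
Rounded: 182.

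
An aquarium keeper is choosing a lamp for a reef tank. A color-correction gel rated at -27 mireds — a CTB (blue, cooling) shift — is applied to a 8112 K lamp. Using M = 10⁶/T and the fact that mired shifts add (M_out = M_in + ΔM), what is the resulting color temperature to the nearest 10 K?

10390 K

M_in = 10⁶/8112 = 123.27 mireds.
M_out = 123.27 + (-27) = 96.27 mireds.
T_out = 10⁶/96.27 = 10387.0 K → 10390 K.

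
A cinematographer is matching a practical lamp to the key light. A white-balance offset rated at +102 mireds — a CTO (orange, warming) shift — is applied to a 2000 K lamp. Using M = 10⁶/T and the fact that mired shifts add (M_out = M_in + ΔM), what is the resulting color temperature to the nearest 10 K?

1660 K

M_in = 10⁶/2000 = 500.00 mireds.
M_out = 500.00 + (+102) = 602.00 mireds.
T_out = 10⁶/602.00 = 1661.1 K → 1660 K.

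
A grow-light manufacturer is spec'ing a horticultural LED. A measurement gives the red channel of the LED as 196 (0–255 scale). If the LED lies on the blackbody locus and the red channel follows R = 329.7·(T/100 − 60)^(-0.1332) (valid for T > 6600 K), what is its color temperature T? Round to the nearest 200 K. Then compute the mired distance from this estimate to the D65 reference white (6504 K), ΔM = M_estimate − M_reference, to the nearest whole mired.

(t − 60)^(-0.1332) = 196/329.7 = 0.59448.
t − 60 = 0.59448^(1/-0.1332) = 0.59448^(-7.508) = 49.621, so t = 109.621.
T = 100·t = 10962 K → 11000 K to the nearest 200 K.
M_estimate = 10⁶/11000 = 90.91; M_reference = 10⁶/6504 = 153.75.
ΔM = 90.91 − 153.75 = -62.84 → -63 mireds.

-63 mireds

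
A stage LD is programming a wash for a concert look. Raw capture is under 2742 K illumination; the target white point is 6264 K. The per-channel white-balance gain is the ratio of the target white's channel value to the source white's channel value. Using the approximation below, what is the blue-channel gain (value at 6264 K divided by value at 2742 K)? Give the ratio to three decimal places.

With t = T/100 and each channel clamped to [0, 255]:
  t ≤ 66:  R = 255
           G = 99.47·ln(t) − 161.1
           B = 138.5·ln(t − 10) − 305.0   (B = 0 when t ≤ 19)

At 2742 K (t = 27.42):
  B = 138.5·ln(27.42 − 10) − 305.0 = 138.5·ln 17.42 − 305.0 = 138.5·2.8576 − 305.0 = 90.780.
At 6264 K (t = 62.64):
  B = 138.5·ln(62.64 − 10) − 305.0 = 138.5·ln 52.64 − 305.0 = 138.5·3.9635 − 305.0 = 243.941.
Gain = 243.941 / 90.780 = 2.6872 → 2.687.

2.687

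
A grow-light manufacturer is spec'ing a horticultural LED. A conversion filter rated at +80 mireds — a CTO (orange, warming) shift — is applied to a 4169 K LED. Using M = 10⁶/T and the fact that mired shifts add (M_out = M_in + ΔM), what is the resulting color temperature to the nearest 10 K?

M_in = 10⁶/4169 = 239.87 mireds.
M_out = 239.87 + (+80) = 319.87 mireds.
T_out = 10⁶/319.87 = 3126.3 K → 3130 K.

3130 K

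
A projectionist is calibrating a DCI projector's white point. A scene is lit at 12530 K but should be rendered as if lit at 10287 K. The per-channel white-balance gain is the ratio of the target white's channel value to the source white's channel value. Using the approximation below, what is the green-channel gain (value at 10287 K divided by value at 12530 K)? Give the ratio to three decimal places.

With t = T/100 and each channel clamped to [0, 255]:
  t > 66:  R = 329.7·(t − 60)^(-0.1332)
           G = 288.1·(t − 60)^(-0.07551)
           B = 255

1.032

At 12530 K (t = 125.3):
  G = 288.1·(125.3 − 60)^(-0.07551) = 288.1·65.3^(-0.07551) = 288.1·0.72938 = 210.135.
At 10287 K (t = 102.87):
  G = 288.1·(102.87 − 60)^(-0.07551) = 288.1·42.87^(-0.07551) = 288.1·0.75293 = 216.920.
Gain = 216.920 / 210.135 = 1.0323 → 1.032.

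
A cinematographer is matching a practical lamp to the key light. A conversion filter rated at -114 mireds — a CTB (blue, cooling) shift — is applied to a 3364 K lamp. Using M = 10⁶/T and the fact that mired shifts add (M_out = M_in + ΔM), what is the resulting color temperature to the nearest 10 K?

M_in = 10⁶/3364 = 297.27 mireds.
M_out = 297.27 + (-114) = 183.27 mireds.
T_out = 10⁶/183.27 = 5456.6 K → 5460 K.

5460 K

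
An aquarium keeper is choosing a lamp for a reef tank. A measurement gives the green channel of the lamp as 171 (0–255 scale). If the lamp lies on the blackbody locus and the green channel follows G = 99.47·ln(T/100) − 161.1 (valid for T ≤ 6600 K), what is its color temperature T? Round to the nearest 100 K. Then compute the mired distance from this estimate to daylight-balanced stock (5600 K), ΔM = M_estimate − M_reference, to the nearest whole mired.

ln t = (171 + 161.1) / 99.47 = 3.3387.
t = e^3.3387 = 28.182.
T = 100·t = 2818 K → 2800 K to the nearest 100 K.
M_estimate = 10⁶/2800 = 357.14; M_reference = 10⁶/5600 = 178.57.
ΔM = 357.14 − 178.57 = 178.57 → +179 mireds.

+179 mireds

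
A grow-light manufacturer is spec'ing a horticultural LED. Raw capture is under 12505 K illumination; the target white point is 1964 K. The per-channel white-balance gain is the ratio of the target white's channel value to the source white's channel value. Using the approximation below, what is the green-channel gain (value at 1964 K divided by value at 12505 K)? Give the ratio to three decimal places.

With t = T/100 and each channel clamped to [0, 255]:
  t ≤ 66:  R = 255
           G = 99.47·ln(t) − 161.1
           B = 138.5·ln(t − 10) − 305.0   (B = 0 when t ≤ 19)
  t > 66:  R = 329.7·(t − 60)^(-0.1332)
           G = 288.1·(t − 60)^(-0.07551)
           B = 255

0.643

At 12505 K (t = 125.05):
  G = 288.1·(125.05 − 60)^(-0.07551) = 288.1·65.05^(-0.07551) = 288.1·0.72959 = 210.196.
At 1964 K (t = 19.64):
  G = 99.47·ln 19.64 − 161.1 = 99.47·2.9776 − 161.1 = 135.079.
Gain = 135.079 / 210.196 = 0.6426 → 0.643.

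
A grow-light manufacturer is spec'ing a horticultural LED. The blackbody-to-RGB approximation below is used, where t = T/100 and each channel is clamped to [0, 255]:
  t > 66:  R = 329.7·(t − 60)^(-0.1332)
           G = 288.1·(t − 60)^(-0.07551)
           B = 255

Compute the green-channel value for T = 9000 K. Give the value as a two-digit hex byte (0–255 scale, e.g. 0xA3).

t = 9000/100 = 90; the t > 66 branch applies.
G = 288.1·(90 − 60)^(-0.07551) = 288.1·30^(-0.07551) = 288.1·0.77350 = 222.847.
Rounded: 223; in hex, 0xDF.

0xDF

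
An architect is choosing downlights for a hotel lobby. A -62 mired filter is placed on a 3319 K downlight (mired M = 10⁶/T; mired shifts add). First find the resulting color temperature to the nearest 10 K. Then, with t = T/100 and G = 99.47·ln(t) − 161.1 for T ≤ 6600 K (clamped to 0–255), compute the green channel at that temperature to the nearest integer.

M_in = 10⁶/3319 = 301.30; M_out = 301.30 + (-62) = 239.30.
T_out = 10⁶/239.30 = 4178.9 K → 4180 K; t = 41.8.
G = 99.47·ln 41.8 − 161.1 = 99.47·3.7329 − 161.1 = 210.211.
Rounded: 210.

210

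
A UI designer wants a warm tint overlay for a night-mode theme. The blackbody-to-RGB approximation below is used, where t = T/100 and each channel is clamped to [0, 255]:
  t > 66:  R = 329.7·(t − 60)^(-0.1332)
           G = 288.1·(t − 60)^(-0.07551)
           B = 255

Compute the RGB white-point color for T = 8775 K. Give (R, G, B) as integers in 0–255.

t = 8775/100 = 87.75; the t > 66 branch applies.
R = 329.7·(87.75 − 60)^(-0.1332) = 329.7·27.75^(-0.1332) = 329.7·0.64233 = 211.776.
G = 288.1·(87.75 − 60)^(-0.07551) = 288.1·27.75^(-0.07551) = 288.1·0.77807 = 224.162.
B = 255 by definition for t > 66.
Rounded: (212, 224, 255).

(212, 224, 255)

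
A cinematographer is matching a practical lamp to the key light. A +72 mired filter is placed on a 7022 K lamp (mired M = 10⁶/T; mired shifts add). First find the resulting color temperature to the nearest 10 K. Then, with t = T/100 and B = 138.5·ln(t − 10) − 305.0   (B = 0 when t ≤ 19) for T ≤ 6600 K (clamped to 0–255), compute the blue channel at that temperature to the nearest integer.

194

M_in = 10⁶/7022 = 142.41; M_out = 142.41 + (+72) = 214.41.
T_out = 10⁶/214.41 = 4664.0 K → 4660 K; t = 46.6.
B = 138.5·ln(46.6 − 10) − 305.0 = 138.5·ln 36.6 − 305.0 = 138.5·3.6000 − 305.0 = 193.607.
Rounded: 194.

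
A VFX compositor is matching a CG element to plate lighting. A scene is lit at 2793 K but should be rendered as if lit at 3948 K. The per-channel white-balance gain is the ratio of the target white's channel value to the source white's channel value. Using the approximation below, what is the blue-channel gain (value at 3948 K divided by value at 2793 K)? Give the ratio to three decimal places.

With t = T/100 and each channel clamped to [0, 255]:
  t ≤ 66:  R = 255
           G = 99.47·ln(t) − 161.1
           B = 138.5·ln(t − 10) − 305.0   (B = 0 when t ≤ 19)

1.727

At 2793 K (t = 27.93):
  B = 138.5·ln(27.93 − 10) − 305.0 = 138.5·ln 17.93 − 305.0 = 138.5·2.8865 − 305.0 = 94.777.
At 3948 K (t = 39.48):
  B = 138.5·ln(39.48 − 10) − 305.0 = 138.5·ln 29.48 − 305.0 = 138.5·3.3837 − 305.0 = 163.644.
Gain = 163.644 / 94.777 = 1.7266 → 1.727.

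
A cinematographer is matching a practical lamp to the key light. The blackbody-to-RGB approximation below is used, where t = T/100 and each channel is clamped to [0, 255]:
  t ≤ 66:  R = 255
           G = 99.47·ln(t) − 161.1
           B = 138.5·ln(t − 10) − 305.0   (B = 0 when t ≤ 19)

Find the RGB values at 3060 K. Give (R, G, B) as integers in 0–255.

t = 3060/100 = 30.6; the t ≤ 66 branch applies.
R = 255 by definition for t ≤ 66.
G = 99.47·ln 30.6 − 161.1 = 99.47·3.4210 − 161.1 = 179.187.
B = 138.5·ln(30.6 − 10) − 305.0 = 138.5·ln 20.6 − 305.0 = 138.5·3.0253 − 305.0 = 114.003.
Rounded: (255, 179, 114).

(255, 179, 114)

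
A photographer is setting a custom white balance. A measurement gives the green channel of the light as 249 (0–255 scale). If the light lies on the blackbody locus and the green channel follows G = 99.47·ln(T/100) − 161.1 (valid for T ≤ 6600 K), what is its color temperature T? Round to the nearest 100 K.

6200 K

ln t = (249 + 161.1) / 99.47 = 4.1229.
t = e^4.1229 = 61.735.
T = 100·t = 6174 K → 6200 K to the nearest 100 K.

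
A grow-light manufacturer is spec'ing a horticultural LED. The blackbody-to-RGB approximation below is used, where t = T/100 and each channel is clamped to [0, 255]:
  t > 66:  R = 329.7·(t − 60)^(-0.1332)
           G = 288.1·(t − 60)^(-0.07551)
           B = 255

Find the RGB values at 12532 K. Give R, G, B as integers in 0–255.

t = 12532/100 = 125.32; the t > 66 branch applies.
R = 329.7·(125.32 − 60)^(-0.1332) = 329.7·65.32^(-0.1332) = 329.7·0.57311 = 188.953.
G = 288.1·(125.32 − 60)^(-0.07551) = 288.1·65.32^(-0.07551) = 288.1·0.72937 = 210.131.
B = 255 by definition for t > 66.
Rounded: (189, 210, 255).

R=189, G=210, B=255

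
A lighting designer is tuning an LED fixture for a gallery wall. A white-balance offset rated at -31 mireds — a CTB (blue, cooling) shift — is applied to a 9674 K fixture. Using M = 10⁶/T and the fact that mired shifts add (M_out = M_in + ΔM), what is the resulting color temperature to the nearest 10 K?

M_in = 10⁶/9674 = 103.37 mireds.
M_out = 103.37 + (-31) = 72.37 mireds.
T_out = 10⁶/72.37 = 13817.9 K → 13820 K.

13820 K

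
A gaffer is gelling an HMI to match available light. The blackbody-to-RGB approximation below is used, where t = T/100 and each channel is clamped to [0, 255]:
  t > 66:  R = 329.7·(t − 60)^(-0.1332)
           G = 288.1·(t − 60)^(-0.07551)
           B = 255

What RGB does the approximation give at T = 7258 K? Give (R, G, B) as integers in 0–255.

(235, 238, 255)

t = 7258/100 = 72.58; the t > 66 branch applies.
R = 329.7·(72.58 − 60)^(-0.1332) = 329.7·12.58^(-0.1332) = 329.7·0.71371 = 235.311.
G = 288.1·(72.58 − 60)^(-0.07551) = 288.1·12.58^(-0.07551) = 288.1·0.82597 = 237.961.
B = 255 by definition for t > 66.
Rounded: (235, 238, 255).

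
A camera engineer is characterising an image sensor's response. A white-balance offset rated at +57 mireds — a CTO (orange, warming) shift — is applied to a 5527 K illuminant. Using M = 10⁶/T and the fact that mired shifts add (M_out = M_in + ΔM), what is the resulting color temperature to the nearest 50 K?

M_in = 10⁶/5527 = 180.93 mireds.
M_out = 180.93 + (+57) = 237.93 mireds.
T_out = 10⁶/237.93 = 4202.9 K → 4200 K.

4200 K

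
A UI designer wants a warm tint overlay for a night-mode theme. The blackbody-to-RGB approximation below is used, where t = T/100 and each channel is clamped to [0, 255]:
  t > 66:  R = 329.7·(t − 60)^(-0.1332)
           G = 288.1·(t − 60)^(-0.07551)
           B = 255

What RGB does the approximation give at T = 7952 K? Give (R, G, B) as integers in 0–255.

(222, 230, 255)

t = 7952/100 = 79.52; the t > 66 branch applies.
R = 329.7·(79.52 − 60)^(-0.1332) = 329.7·19.52^(-0.1332) = 329.7·0.67314 = 221.936.
G = 288.1·(79.52 − 60)^(-0.07551) = 288.1·19.52^(-0.07551) = 288.1·0.79902 = 230.197.
B = 255 by definition for t > 66.
Rounded: (222, 230, 255).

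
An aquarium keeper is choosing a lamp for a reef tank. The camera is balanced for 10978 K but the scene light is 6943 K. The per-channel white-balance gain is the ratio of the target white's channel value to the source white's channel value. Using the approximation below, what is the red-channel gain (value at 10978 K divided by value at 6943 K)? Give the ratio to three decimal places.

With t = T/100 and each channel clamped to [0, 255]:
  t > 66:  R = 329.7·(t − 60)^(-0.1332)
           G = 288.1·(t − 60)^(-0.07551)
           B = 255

0.801

At 6943 K (t = 69.43):
  R = 329.7·(69.43 − 60)^(-0.1332) = 329.7·9.43^(-0.1332) = 329.7·0.74164 = 244.520.
At 10978 K (t = 109.78):
  R = 329.7·(109.78 − 60)^(-0.1332) = 329.7·49.78^(-0.1332) = 329.7·0.59423 = 195.917.
Gain = 195.917 / 244.520 = 0.8012 → 0.801.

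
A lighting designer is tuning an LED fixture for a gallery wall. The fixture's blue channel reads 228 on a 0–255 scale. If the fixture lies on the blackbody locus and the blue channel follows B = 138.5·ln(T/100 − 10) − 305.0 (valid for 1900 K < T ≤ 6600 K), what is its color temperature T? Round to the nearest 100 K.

5700 K

ln(t − 10) = (228 + 305.0) / 138.5 = 3.8484.
t − 10 = e^3.8484 = 46.917, so t = 56.917.
T = 100·t = 5692 K → 5700 K to the nearest 100 K.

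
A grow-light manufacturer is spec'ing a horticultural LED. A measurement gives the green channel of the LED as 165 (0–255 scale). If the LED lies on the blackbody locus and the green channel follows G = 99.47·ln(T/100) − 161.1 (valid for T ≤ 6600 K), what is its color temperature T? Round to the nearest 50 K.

2650 K

ln t = (165 + 161.1) / 99.47 = 3.2784.
t = e^3.2784 = 26.533.
T = 100·t = 2653 K → 2650 K to the nearest 50 K.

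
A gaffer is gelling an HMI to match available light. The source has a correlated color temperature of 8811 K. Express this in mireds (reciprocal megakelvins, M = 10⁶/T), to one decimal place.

M = 10⁶ / 8811 = 113.494 → 113.5 mireds.

113.5 mireds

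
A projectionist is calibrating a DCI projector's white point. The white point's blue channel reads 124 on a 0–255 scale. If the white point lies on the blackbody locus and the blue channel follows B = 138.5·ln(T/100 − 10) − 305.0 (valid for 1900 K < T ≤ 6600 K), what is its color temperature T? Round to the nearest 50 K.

3200 K

ln(t − 10) = (124 + 305.0) / 138.5 = 3.0975.
t − 10 = e^3.0975 = 22.142, so t = 32.142.
T = 100·t = 3214 K → 3200 K to the nearest 50 K.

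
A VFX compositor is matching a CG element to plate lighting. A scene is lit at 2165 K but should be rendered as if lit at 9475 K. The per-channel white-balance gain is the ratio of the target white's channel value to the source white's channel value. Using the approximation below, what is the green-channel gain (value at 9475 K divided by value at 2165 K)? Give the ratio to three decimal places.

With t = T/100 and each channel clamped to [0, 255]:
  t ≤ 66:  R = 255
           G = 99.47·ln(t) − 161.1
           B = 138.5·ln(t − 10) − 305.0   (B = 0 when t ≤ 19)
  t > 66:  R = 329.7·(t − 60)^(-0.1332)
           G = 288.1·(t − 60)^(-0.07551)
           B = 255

At 2165 K (t = 21.65):
  G = 99.47·ln 21.65 − 161.1 = 99.47·3.0750 − 161.1 = 144.771.
At 9475 K (t = 94.75):
  G = 288.1·(94.75 − 60)^(-0.07551) = 288.1·34.75^(-0.07551) = 288.1·0.76497 = 220.387.
Gain = 220.387 / 144.771 = 1.5223 → 1.522.

1.522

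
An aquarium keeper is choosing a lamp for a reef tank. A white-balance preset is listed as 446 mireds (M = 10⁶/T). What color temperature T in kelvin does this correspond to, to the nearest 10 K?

2240 K

T = 10⁶ / 446 = 2242.15 K → 2240 K.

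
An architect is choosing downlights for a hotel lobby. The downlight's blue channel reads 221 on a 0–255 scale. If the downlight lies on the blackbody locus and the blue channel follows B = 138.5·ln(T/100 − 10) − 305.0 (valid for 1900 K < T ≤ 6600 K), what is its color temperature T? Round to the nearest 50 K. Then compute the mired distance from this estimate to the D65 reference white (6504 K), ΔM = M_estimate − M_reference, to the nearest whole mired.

+30 mireds

ln(t − 10) = (221 + 305.0) / 138.5 = 3.7978.
t − 10 = e^3.7978 = 44.604, so t = 54.604.
T = 100·t = 5460 K → 5450 K to the nearest 50 K.
M_estimate = 10⁶/5450 = 183.49; M_reference = 10⁶/6504 = 153.75.
ΔM = 183.49 − 153.75 = 29.73 → +30 mireds.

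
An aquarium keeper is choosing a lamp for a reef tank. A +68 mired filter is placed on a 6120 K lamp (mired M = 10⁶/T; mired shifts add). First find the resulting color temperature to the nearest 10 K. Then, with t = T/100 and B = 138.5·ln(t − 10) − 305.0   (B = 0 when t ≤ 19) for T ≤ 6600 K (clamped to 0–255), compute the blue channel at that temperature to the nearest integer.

M_in = 10⁶/6120 = 163.40; M_out = 163.40 + (+68) = 231.40.
T_out = 10⁶/231.40 = 4321.5 K → 4320 K; t = 43.2.
B = 138.5·ln(43.2 − 10) − 305.0 = 138.5·ln 33.2 − 305.0 = 138.5·3.5025 − 305.0 = 180.103.
Rounded: 180.

180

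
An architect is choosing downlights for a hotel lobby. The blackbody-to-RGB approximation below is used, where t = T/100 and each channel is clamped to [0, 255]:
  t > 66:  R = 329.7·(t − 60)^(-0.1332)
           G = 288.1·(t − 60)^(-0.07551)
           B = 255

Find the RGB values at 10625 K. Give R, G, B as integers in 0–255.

t = 10625/100 = 106.25; the t > 66 branch applies.
R = 329.7·(106.25 − 60)^(-0.1332) = 329.7·46.25^(-0.1332) = 329.7·0.60008 = 197.845.
G = 288.1·(106.25 − 60)^(-0.07551) = 288.1·46.25^(-0.07551) = 288.1·0.74863 = 215.680.
B = 255 by definition for t > 66.
Rounded: (198, 216, 255).

R=198, G=216, B=255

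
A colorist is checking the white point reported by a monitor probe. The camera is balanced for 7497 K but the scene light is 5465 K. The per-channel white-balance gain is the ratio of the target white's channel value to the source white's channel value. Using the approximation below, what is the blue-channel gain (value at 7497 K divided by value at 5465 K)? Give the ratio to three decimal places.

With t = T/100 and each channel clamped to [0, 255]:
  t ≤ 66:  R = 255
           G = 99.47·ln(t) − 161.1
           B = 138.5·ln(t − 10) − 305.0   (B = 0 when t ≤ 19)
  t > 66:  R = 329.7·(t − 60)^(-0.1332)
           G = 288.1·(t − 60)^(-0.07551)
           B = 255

At 5465 K (t = 54.65):
  B = 138.5·ln(54.65 − 10) − 305.0 = 138.5·ln 44.65 − 305.0 = 138.5·3.7989 − 305.0 = 221.141.
At 7497 K (t = 74.97):
  B = 255 by definition for t > 66.
Gain = 255.000 / 221.141 = 1.1531 → 1.153.

1.153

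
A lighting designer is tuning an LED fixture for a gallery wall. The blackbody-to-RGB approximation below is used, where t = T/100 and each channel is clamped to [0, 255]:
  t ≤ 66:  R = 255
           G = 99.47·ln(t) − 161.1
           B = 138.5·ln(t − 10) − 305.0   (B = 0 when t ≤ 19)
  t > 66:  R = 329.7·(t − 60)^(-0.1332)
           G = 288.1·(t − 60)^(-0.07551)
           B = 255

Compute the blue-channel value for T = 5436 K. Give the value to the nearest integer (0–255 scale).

t = 5436/100 = 54.36; the t ≤ 66 branch applies.
B = 138.5·ln(54.36 − 10) − 305.0 = 138.5·ln 44.36 − 305.0 = 138.5·3.7923 − 305.0 = 220.239.
Rounded: 220.

220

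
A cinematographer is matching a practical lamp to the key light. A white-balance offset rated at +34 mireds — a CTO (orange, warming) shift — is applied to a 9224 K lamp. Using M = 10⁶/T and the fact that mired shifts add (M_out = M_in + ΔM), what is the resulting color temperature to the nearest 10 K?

7020 K

M_in = 10⁶/9224 = 108.41 mireds.
M_out = 108.41 + (+34) = 142.41 mireds.
T_out = 10⁶/142.41 = 7021.8 K → 7020 K.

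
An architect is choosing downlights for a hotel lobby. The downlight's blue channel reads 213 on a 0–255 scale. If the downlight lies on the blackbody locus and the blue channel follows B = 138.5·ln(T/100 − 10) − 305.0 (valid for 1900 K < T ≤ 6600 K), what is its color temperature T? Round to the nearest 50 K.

5200 K

ln(t − 10) = (213 + 305.0) / 138.5 = 3.7401.
t − 10 = e^3.7401 = 42.101, so t = 52.101.
T = 100·t = 5210 K → 5200 K to the nearest 50 K.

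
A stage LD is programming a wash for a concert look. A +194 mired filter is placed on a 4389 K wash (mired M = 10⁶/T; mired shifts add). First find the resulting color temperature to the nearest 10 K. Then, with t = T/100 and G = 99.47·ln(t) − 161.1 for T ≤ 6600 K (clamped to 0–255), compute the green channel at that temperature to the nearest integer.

154

M_in = 10⁶/4389 = 227.84; M_out = 227.84 + (+194) = 421.84.
T_out = 10⁶/421.84 = 2370.6 K → 2370 K; t = 23.7.
G = 99.47·ln 23.7 − 161.1 = 99.47·3.1655 − 161.1 = 153.770.
Rounded: 154.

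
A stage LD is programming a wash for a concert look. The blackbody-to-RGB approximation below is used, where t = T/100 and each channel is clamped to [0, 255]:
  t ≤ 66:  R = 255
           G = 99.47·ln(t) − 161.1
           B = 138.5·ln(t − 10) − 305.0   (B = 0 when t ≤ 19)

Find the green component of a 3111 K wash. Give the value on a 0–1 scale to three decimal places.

0.709

t = 3111/100 = 31.11; the t ≤ 66 branch applies.
G = 99.47·ln 31.11 − 161.1 = 99.47·3.4375 − 161.1 = 180.831.
On a 0–1 scale: 180.831/255 = 0.7091 → 0.709.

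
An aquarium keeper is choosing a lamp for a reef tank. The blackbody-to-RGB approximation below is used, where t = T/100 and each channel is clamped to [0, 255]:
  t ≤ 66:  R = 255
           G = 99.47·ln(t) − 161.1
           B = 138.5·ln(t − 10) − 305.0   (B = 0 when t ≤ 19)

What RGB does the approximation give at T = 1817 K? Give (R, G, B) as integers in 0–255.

t = 1817/100 = 18.17; the t ≤ 66 branch applies.
R = 255 by definition for t ≤ 66.
G = 99.47·ln 18.17 − 161.1 = 99.47·2.8998 − 161.1 = 127.340.
t = 18.17 ≤ 19, so B = 0.
Rounded: (255, 127, 0).

(255, 127, 0)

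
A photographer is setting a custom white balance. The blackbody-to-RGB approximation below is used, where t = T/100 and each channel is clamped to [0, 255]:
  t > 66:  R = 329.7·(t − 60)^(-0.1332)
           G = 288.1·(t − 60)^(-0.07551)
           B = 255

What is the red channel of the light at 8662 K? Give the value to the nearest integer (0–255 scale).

213

t = 8662/100 = 86.62; the t > 66 branch applies.
R = 329.7·(86.62 − 60)^(-0.1332) = 329.7·26.62^(-0.1332) = 329.7·0.64590 = 212.952.
Rounded: 213.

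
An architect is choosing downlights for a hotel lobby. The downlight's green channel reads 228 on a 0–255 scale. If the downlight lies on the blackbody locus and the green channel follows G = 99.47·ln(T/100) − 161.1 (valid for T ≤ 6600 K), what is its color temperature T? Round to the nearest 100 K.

ln t = (228 + 161.1) / 99.47 = 3.9117.
t = e^3.9117 = 49.985.
T = 100·t = 4999 K → 5000 K to the nearest 100 K.

5000 K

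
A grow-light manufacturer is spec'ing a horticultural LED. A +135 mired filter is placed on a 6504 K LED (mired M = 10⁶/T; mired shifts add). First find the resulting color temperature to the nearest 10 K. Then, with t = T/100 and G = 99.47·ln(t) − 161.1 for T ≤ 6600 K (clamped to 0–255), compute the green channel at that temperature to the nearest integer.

191

M_in = 10⁶/6504 = 153.75; M_out = 153.75 + (+135) = 288.75.
T_out = 10⁶/288.75 = 3463.2 K → 3460 K; t = 34.6.
G = 99.47·ln 34.6 − 161.1 = 99.47·3.5439 − 161.1 = 191.407.
Rounded: 191.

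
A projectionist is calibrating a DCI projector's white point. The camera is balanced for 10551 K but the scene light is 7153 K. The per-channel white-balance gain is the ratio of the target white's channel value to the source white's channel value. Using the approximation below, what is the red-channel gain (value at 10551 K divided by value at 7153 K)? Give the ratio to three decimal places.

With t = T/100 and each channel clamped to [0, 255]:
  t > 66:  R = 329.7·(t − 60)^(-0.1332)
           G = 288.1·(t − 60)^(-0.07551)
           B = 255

At 7153 K (t = 71.53):
  R = 329.7·(71.53 − 60)^(-0.1332) = 329.7·11.53^(-0.1332) = 329.7·0.72205 = 238.058.
At 10551 K (t = 105.51):
  R = 329.7·(105.51 − 60)^(-0.1332) = 329.7·45.51^(-0.1332) = 329.7·0.60137 = 198.271.
Gain = 198.271 / 238.058 = 0.8329 → 0.833.

0.833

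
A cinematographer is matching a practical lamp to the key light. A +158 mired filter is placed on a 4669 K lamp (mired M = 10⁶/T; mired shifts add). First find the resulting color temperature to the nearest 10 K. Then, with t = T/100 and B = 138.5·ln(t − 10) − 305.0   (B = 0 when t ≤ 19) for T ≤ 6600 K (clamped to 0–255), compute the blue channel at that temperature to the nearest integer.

M_in = 10⁶/4669 = 214.18; M_out = 214.18 + (+158) = 372.18.
T_out = 10⁶/372.18 = 2686.9 K → 2690 K; t = 26.9.
B = 138.5·ln(26.9 − 10) − 305.0 = 138.5·ln 16.9 − 305.0 = 138.5·2.8273 − 305.0 = 86.583.
Rounded: 87.

87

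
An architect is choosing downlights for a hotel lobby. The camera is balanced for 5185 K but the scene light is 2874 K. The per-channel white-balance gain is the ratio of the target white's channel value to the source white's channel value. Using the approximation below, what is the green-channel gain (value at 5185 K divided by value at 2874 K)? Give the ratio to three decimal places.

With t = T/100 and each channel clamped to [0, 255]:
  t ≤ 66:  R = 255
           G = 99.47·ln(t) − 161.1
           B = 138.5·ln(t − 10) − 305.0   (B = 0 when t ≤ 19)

At 2874 K (t = 28.74):
  G = 99.47·ln 28.74 − 161.1 = 99.47·3.3583 − 161.1 = 172.949.
At 5185 K (t = 51.85):
  G = 99.47·ln 51.85 − 161.1 = 99.47·3.9484 − 161.1 = 231.643.
Gain = 231.643 / 172.949 = 1.3394 → 1.339.

1.339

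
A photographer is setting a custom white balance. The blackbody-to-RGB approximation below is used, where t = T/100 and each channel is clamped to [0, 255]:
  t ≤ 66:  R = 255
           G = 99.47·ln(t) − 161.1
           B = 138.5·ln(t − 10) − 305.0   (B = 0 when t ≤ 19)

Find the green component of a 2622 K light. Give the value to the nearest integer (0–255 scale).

t = 2622/100 = 26.22; the t ≤ 66 branch applies.
G = 99.47·ln 26.22 − 161.1 = 99.47·3.2665 − 161.1 = 163.821.
Rounded: 164.

164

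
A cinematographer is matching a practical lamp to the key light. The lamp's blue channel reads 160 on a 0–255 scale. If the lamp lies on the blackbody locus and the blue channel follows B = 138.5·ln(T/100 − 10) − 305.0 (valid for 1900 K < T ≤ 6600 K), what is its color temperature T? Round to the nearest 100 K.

ln(t − 10) = (160 + 305.0) / 138.5 = 3.3574.
t − 10 = e^3.3574 = 28.714, so t = 38.714.
T = 100·t = 3871 K → 3900 K to the nearest 100 K.

3900 K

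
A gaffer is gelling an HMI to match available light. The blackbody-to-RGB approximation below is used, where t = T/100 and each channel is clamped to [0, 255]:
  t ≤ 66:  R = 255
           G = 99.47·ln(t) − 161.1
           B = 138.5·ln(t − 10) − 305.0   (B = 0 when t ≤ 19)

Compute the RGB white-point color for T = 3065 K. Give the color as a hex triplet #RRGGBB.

t = 3065/100 = 30.65; the t ≤ 66 branch applies.
R = 255 by definition for t ≤ 66.
G = 99.47·ln 30.65 − 161.1 = 99.47·3.4226 − 161.1 = 179.349.
B = 138.5·ln(30.65 − 10) − 305.0 = 138.5·ln 20.65 − 305.0 = 138.5·3.0277 − 305.0 = 114.339.
Rounded: (255, 179, 114).
In hex: #FFB372.

#FFB372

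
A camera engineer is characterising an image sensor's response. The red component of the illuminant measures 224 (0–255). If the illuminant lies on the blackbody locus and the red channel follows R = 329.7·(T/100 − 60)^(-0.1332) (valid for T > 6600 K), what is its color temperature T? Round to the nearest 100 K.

7800 K

(t − 60)^(-0.1332) = 224/329.7 = 0.67941.
t − 60 = 0.67941^(1/-0.1332) = 0.67941^(-7.508) = 18.209, so t = 78.209.
T = 100·t = 7821 K → 7800 K to the nearest 100 K.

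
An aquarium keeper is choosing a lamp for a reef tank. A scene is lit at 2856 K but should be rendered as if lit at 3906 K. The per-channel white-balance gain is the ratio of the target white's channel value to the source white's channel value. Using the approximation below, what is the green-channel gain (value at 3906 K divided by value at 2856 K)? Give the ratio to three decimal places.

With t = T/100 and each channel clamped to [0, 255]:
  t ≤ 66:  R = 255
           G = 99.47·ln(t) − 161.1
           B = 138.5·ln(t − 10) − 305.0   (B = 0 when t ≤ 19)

1.181

At 2856 K (t = 28.56):
  G = 99.47·ln 28.56 − 161.1 = 99.47·3.3520 − 161.1 = 172.324.
At 3906 K (t = 39.06):
  G = 99.47·ln 39.06 − 161.1 = 99.47·3.6651 − 161.1 = 203.467.
Gain = 203.467 / 172.324 = 1.1807 → 1.181.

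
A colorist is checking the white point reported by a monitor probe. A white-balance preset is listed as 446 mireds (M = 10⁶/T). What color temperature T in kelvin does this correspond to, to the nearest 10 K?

T = 10⁶ / 446 = 2242.15 K → 2240 K.

2240 K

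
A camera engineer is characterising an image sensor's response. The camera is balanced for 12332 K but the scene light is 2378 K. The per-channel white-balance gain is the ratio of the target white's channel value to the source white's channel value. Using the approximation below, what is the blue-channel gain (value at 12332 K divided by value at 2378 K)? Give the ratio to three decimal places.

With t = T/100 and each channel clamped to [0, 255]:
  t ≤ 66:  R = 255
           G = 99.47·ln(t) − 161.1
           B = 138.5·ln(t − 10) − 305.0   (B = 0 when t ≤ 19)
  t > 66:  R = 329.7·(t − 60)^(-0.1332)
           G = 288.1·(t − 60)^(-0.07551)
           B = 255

At 2378 K (t = 23.78):
  B = 138.5·ln(23.78 − 10) − 305.0 = 138.5·ln 13.78 − 305.0 = 138.5·2.6232 − 305.0 = 58.316.
At 12332 K (t = 123.32):
  B = 255 by definition for t > 66.
Gain = 255.000 / 58.316 = 4.3727 → 4.373.

4.373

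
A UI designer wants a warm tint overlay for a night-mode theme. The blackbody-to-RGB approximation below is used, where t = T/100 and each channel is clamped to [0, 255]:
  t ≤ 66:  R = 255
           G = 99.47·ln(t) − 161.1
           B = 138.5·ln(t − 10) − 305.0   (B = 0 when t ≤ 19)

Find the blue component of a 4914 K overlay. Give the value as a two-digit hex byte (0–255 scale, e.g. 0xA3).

0xCB

t = 4914/100 = 49.14; the t ≤ 66 branch applies.
B = 138.5·ln(49.14 − 10) − 305.0 = 138.5·ln 39.14 − 305.0 = 138.5·3.6671 − 305.0 = 202.900.
Rounded: 203; in hex, 0xCB.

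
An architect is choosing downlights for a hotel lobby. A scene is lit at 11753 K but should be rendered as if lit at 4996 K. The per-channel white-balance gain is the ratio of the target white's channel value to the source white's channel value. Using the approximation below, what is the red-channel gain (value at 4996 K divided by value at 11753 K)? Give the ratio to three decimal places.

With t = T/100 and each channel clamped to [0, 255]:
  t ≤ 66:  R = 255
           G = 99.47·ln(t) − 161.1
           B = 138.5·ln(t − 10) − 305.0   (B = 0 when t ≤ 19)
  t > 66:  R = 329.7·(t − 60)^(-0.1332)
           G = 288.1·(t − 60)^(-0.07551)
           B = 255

1.327

At 11753 K (t = 117.53):
  R = 329.7·(117.53 − 60)^(-0.1332) = 329.7·57.53^(-0.1332) = 329.7·0.58288 = 192.177.
At 4996 K (t = 49.96):
  R = 255 by definition for t ≤ 66.
Gain = 255.000 / 192.177 = 1.3269 → 1.327.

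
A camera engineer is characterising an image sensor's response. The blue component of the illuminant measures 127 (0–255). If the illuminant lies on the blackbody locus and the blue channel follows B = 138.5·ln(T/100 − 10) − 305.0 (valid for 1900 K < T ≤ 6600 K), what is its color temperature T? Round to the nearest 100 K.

3300 K

ln(t − 10) = (127 + 305.0) / 138.5 = 3.1191.
t − 10 = e^3.1191 = 22.627, so t = 32.627.
T = 100·t = 3263 K → 3300 K to the nearest 100 K.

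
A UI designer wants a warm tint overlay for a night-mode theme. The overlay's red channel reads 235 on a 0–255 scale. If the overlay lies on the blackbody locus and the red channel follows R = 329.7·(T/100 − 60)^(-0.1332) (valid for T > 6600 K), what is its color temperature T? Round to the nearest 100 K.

7300 K

(t − 60)^(-0.1332) = 235/329.7 = 0.71277.
t − 60 = 0.71277^(1/-0.1332) = 0.71277^(-7.508) = 12.705, so t = 72.705.
T = 100·t = 7271 K → 7300 K to the nearest 100 K.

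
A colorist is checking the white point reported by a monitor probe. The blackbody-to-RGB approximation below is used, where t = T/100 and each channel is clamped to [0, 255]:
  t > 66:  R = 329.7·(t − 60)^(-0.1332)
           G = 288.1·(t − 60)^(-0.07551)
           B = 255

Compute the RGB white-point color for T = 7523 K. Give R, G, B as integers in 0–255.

R=229, G=235, B=255

t = 7523/100 = 75.23; the t > 66 branch applies.
R = 329.7·(75.23 − 60)^(-0.1332) = 329.7·15.23^(-0.1332) = 329.7·0.69577 = 229.395.
G = 288.1·(75.23 − 60)^(-0.07551) = 288.1·15.23^(-0.07551) = 288.1·0.81413 = 234.551.
B = 255 by definition for t > 66.
Rounded: (229, 235, 255).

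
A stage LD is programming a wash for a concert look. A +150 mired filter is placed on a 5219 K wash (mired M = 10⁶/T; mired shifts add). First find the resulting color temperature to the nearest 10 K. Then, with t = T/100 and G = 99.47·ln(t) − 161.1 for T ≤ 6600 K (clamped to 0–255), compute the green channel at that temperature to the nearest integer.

175

M_in = 10⁶/5219 = 191.61; M_out = 191.61 + (+150) = 341.61.
T_out = 10⁶/341.61 = 2927.3 K → 2930 K; t = 29.3.
G = 99.47·ln 29.3 − 161.1 = 99.47·3.3776 − 161.1 = 174.869.
Rounded: 175.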